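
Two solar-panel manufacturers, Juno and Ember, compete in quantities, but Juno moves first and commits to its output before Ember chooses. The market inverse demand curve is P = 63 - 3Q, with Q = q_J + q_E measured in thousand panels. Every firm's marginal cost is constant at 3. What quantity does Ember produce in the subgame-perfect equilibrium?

The follower Ember best-responds to any q_J: π_E = (63 - 3Q)q_E - 3q_E.
∂π_E/∂q_E = 60 - 3q_J - 6q_E = 0 gives the reaction function q_E = (60 - 3q_J)/6.
The leader anticipates this reaction. Substituting into P = 63 - 3Q gives P = 33 - (3/2)q_J, so π_J = (33 - (3/2)q_J)q_J - 3q_J.
The leader's first-order condition 30 - 3q_J = 0 yields q_J = 10.
Then q_E = (60 - 3·10)/6 = 5.

5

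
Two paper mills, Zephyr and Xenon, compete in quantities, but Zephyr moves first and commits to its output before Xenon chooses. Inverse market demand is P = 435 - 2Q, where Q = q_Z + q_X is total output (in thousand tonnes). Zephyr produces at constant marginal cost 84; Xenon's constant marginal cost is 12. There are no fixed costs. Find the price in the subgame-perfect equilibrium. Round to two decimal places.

The follower Xenon best-responds to any q_Z: π_X = (435 - 2Q)q_X - 12q_X.
Setting the follower's marginal profit to zero, 423 - 2q_Z - 4q_X = 0, i.e. q_X = (423 - 2q_Z)/4.
Zephyr substitutes q_X(q_Z) into its own profit: π_Z = q_Z(435 - 2q_Z - (423 - 2q_Z)/2) - 84q_Z = (447/2 - q_Z)q_Z - 84q_Z.
Maximising: ∂π_Z/∂q_Z = 279/2 - 2q_Z = 0, giving q_Z = 279/4.
Then q_X = (423 - 2·(279/4))/4 = 567/8.
Total output Q = 1125/8, so price P = 435 - 2·(1125/8) = 615/4.

153.75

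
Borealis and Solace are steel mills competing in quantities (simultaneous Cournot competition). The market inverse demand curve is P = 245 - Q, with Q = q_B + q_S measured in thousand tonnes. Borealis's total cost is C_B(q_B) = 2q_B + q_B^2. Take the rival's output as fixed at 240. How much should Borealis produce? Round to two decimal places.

With the rival's output fixed at 240, Borealis's profit is π_B = (245 - 240 - q_B)q_B - (2q_B + q_B²) = (5 - q_B)q_B - (2q_B + q_B²).
∂π_B/∂q_B = 3 - 4q_B = 0, so q_B = 3/4.

0.75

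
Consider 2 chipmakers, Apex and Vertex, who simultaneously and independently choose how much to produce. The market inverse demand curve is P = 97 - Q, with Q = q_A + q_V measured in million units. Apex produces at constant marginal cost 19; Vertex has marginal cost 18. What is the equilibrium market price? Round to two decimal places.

Apex's profit: π_A = (97 - Q)q_A - (19q_A). Setting ∂π_A/∂q_A = 0: 78 - 2q_A - (q_V) = 0.
Vertex's profit: π_V = (97 - Q)q_V - (18q_V). Setting ∂π_V/∂q_V = 0: 79 - 2q_V - (q_A) = 0.
Rearranging gives the reaction functions q_A = (78 - q_V)/2 and q_V = (79 - q_A)/2.
Substituting one into the other gives q_A = 77/3 and q_V = 80/3.
Total output Q = 157/3, so price P = 97 - 157/3 = 134/3.

44.67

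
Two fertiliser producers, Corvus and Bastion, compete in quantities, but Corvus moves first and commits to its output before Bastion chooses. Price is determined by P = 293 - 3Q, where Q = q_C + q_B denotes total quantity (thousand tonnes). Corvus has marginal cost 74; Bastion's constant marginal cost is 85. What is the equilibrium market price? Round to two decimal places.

131.50

Solve by backward induction. Given q_C, the follower Bastion maximises π_B = (293 - 3q_C - 3q_B)q_B - 85q_B.
Setting the follower's marginal profit to zero, 208 - 3q_C - 6q_B = 0, i.e. q_B = (208 - 3q_C)/6.
The leader anticipates this reaction. Substituting into P = 293 - 3Q gives P = 189 - (3/2)q_C, so π_C = (189 - (3/2)q_C)q_C - 74q_C.
Maximising: ∂π_C/∂q_C = 115 - 3q_C = 0, giving q_C = 115/3.
Then q_B = (208 - 3·(115/3))/6 = 31/2.
Total output Q = 323/6, so price P = 293 - 3·(323/6) = 263/2.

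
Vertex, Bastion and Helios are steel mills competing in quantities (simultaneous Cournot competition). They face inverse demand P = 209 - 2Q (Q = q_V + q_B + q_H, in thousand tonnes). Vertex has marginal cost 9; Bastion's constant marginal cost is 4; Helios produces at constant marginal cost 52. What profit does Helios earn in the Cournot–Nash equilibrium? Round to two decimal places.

136.13

Vertex's profit: π_V = (209 - 2Q)q_V - (9q_V). Setting ∂π_V/∂q_V = 0: 200 - 4q_V - 2(q_B + q_H) = 0.
Bastion's profit: π_B = (209 - 2Q)q_B - (4q_B). Setting ∂π_B/∂q_B = 0: 205 - 4q_B - 2(q_V + q_H) = 0.
Helios's profit: π_H = (209 - 2Q)q_H - (52q_H). Setting ∂π_H/∂q_H = 0: 157 - 4q_H - 2(q_V + q_B) = 0.
Adding the 3 conditions: 562 − 4Q − 4Q = 0, i.e. Q = 281/4.
Back-substituting: q_V = (200 − 281/2)/2 = 119/4, q_B = (205 − 281/2)/2 = 129/4, q_H = (157 − 281/2)/2 = 33/4.
Price P = 209 - 2·(281/4) = 137/2.
Helios's profit: (137/2 - 52)·(33/4) = 1089/8.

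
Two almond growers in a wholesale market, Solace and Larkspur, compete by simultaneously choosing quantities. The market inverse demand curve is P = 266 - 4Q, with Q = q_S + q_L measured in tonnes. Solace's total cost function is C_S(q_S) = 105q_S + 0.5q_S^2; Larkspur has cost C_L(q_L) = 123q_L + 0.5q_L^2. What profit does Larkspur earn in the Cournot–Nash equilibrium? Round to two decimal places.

440.36

Solace's profit: π_S = (266 - 4Q)q_S - (105q_S + (1/2)q_S²). Setting ∂π_S/∂q_S = 0: 161 - 9q_S - 4(q_L) = 0.
Larkspur's profit: π_L = (266 - 4Q)q_L - (123q_L + (1/2)q_L²). Setting ∂π_L/∂q_L = 0: 143 - 9q_L - 4(q_S) = 0.
Rearranging gives the reaction functions q_S = (161 - 4q_L)/9 and q_L = (143 - 4q_S)/9.
Solving the pair: q_S = 877/65, q_L = 643/65.
Price P = 266 - 4·(304/13) = 172.4615.
Larkspur's profit: 172.4615·(643/65) - 123·(643/65) - (1/2)(643/65)² = 440.3599.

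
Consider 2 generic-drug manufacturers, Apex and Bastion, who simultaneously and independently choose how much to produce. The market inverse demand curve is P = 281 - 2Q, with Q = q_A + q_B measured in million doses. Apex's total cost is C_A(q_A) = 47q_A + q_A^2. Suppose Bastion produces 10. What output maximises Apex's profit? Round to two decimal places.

35.67

With the rival's output fixed at 10, Apex's profit is π_A = (281 - 2·10 - 2q_A)q_A - (47q_A + q_A²) = (261 - 2q_A)q_A - (47q_A + q_A²).
∂π_A/∂q_A = 214 - 6q_A = 0, so q_A = 107/3.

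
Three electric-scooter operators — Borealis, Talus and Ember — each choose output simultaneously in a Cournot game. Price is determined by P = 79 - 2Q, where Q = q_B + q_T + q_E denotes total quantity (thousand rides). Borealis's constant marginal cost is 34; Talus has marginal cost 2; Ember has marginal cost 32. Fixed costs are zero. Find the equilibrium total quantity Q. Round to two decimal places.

21.13

Borealis's profit: π_B = (79 - 2Q)q_B - (34q_B). Setting ∂π_B/∂q_B = 0: 45 - 4q_B - 2(q_T + q_E) = 0.
Talus's profit: π_T = (79 - 2Q)q_T - (2q_T). Setting ∂π_T/∂q_T = 0: 77 - 4q_T - 2(q_B + q_E) = 0.
Ember's profit: π_E = (79 - 2Q)q_E - (32q_E). Setting ∂π_E/∂q_E = 0: 47 - 4q_E - 2(q_B + q_T) = 0.
Adding the 3 first-order conditions: 169 − 8Q = 0, so Q = 169/8.
Back-substituting: q_B = (45 − 169/4)/2 = 11/8, q_T = (77 − 169/4)/2 = 139/8, q_E = (47 − 169/4)/2 = 19/8.
Total output Q = 11/8 + 139/8 + 19/8 = 169/8.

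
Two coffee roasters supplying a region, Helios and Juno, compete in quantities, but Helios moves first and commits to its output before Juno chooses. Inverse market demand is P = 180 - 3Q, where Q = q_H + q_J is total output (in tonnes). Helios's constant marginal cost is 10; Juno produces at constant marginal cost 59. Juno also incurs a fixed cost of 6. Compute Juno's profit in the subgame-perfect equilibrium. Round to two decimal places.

5.02

The follower Juno best-responds to any q_H: π_J = (180 - 3Q)q_J - 59q_J.
Follower FOC: 121 - 3q_H - 6q_J = 0, so q_J(q_H) = (121 - 3q_H)/6.
Helios substitutes q_J(q_H) into its own profit: π_H = q_H(180 - 3q_H - (121 - 3q_H)/2) - 10q_H = (239/2 - (3/2)q_H)q_H - 10q_H.
Maximising: ∂π_H/∂q_H = 219/2 - 3q_H = 0, giving q_H = 73/2.
Then q_J = (121 - 3·(73/2))/6 = 23/12.
Price P = 180 - 3·(461/12) = 259/4.
Juno's profit: (259/4 - 59)·(23/12) - 6 = 241/48.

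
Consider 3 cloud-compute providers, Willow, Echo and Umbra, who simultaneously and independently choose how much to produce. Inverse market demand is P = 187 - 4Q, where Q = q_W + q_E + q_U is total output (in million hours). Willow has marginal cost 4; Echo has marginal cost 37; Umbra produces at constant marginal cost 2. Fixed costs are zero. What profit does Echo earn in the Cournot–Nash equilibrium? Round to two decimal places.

Willow's profit: π_W = (187 - 4Q)q_W - (4q_W). Setting ∂π_W/∂q_W = 0: 183 - 8q_W - 4(q_E + q_U) = 0.
Echo's first-order condition: 150 - 8q_E - 4(q_W + q_U) = 0.
Umbra's profit: π_U = (187 - 4Q)q_U - (2q_U). Setting ∂π_U/∂q_U = 0: 185 - 8q_U - 4(q_W + q_E) = 0.
Adding the 3 first-order conditions: 518 − 16Q = 0, so Q = 259/8.
Back-substituting: q_W = (183 − 259/2)/4 = 107/8, q_E = (150 − 259/2)/4 = 41/8, q_U = (185 − 259/2)/4 = 111/8.
Price P = 187 - 4·(259/8) = 115/2.
Echo's profit: (115/2 - 37)·(41/8) = 1681/16.

105.06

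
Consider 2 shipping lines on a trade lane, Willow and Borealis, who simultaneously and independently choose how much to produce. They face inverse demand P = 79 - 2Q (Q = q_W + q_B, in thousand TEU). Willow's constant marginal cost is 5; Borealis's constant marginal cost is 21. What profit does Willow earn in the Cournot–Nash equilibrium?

Willow's profit: π_W = (79 - 2Q)q_W - (5q_W). Setting ∂π_W/∂q_W = 0: 74 - 4q_W - 2(q_B) = 0.
Borealis's profit: π_B = (79 - 2Q)q_B - (21q_B). Setting ∂π_B/∂q_B = 0: 58 - 4q_B - 2(q_W) = 0.
So q_W = (74 - 2q_B)/4 and q_B = (58 - 2q_W)/4.
Solving the pair: q_W = 15, q_B = 7.
Price P = 79 - 2·22 = 35.
Willow's profit: (35 - 5)·15 = 450.

450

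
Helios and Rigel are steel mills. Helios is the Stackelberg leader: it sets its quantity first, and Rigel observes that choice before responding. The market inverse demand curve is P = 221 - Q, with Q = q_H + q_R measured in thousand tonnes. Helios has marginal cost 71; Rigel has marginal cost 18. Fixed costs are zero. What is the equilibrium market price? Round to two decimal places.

The follower Rigel best-responds to any q_H: π_R = (221 - Q)q_R - 18q_R.
Follower FOC: 203 - q_H - 2q_R = 0, so q_R(q_H) = (203 - q_H)/2.
Helios substitutes q_R(q_H) into its own profit: π_H = q_H(221 - q_H - (203 - q_H)/2) - 71q_H = (239/2 - (1/2)q_H)q_H - 71q_H.
The leader's first-order condition 97/2 - q_H = 0 yields q_H = 97/2.
Then q_R = (203 - 97/2)/2 = 309/4.
Total output Q = 503/4, so price P = 221 - 503/4 = 381/4.

95.25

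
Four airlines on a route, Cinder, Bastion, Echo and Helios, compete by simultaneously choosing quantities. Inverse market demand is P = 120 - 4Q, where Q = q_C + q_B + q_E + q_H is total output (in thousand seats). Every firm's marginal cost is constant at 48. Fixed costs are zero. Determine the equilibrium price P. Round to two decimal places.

Each firm earns π_i = (120 - 4Q)q_i - 48q_i.
Setting ∂π_i/∂q_i = 0 with rivals' quantities fixed: 72 - 8q_i - 4·Σ_{j≠i} q_j = 0.
With identical firms every q_j equals q_i, so Σ_{j≠i} q_j = 3q_i and 72 = 20q_i, giving q_i = 18/5.
Total output Q = 72/5, so price P = 120 - 4·(72/5) = 312/5.

62.40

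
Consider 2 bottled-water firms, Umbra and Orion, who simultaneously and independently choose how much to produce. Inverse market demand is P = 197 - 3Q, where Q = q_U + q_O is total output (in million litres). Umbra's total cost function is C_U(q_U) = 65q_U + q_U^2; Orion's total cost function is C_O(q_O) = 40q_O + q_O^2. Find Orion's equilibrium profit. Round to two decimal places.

977.98

Umbra's profit: π_U = (197 - 3Q)q_U - (65q_U + q_U²). Setting ∂π_U/∂q_U = 0: 132 - 8q_U - 3(q_O) = 0.
Orion's first-order condition: 157 - 8q_O - 3(q_U) = 0.
Best responses: q_U = (132 - 3q_O)/8, q_O = (157 - 3q_U)/8.
Solving the pair: q_U = 117/11, q_O = 172/11.
Price P = 197 - 3·(289/11) = 1300/11.
Orion's profit: (1300/11)·(172/11) - 40·(172/11) - (172/11)² = 977.9835.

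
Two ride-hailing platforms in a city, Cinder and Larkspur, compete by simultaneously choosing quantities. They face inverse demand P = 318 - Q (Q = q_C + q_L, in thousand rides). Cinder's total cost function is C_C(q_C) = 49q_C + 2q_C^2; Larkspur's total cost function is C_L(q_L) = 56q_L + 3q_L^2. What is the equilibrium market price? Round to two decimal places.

Cinder's profit: π_C = (318 - Q)q_C - (49q_C + 2q_C²). Setting ∂π_C/∂q_C = 0: 269 - 6q_C - (q_L) = 0.
Larkspur's profit: π_L = (318 - Q)q_L - (56q_L + 3q_L²). Setting ∂π_L/∂q_L = 0: 262 - 8q_L - (q_C) = 0.
Best responses: q_C = (269 - q_L)/6, q_L = (262 - q_C)/8.
Solving the pair: q_C = 1890/47, q_L = 1303/47.
Total output Q = 67.9362, so price P = 318 - 67.9362 = 250.0638.

250.06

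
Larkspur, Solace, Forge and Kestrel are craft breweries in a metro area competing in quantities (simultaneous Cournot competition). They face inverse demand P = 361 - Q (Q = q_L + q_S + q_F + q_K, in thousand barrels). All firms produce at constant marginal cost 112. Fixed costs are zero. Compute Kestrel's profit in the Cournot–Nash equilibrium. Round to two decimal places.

2480.04

A representative firm's profit is π_i = q_i(361 - Q) - 112q_i.
Setting ∂π_i/∂q_i = 0 with rivals' quantities fixed: 249 - 2q_i - Σ_{j≠i} q_j = 0.
By symmetry each firm produces the same amount; substituting Σ_{j≠i} q_j = 3q_i yields q_i = 249/5.
Price P = 361 - 996/5 = 809/5.
Kestrel's profit: (809/5 - 112)·(249/5) = 2480.0400.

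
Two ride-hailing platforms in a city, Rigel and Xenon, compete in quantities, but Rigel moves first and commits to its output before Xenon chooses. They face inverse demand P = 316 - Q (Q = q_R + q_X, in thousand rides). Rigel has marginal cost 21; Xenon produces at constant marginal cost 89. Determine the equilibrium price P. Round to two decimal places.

111.75

Solve by backward induction. Given q_R, the follower Xenon maximises π_X = (316 - q_R - q_X)q_X - 89q_X.
Follower FOC: 227 - q_R - 2q_X = 0, so q_X(q_R) = (227 - q_R)/2.
The leader anticipates this reaction. Substituting into P = 316 - Q gives P = 405/2 - (1/2)q_R, so π_R = (405/2 - (1/2)q_R)q_R - 21q_R.
The leader's first-order condition 363/2 - q_R = 0 yields q_R = 363/2.
Then q_X = (227 - 363/2)/2 = 91/4.
Total output Q = 817/4, so price P = 316 - 817/4 = 447/4.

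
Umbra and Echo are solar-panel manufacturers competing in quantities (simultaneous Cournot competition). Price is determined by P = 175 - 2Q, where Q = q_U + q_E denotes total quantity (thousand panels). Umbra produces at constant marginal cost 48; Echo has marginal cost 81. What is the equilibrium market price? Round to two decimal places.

101.33

Umbra's profit: π_U = (175 - 2Q)q_U - (48q_U). Setting ∂π_U/∂q_U = 0: 127 - 4q_U - 2(q_E) = 0.
Echo's profit: π_E = (175 - 2Q)q_E - (81q_E). Setting ∂π_E/∂q_E = 0: 94 - 4q_E - 2(q_U) = 0.
So q_U = (127 - 2q_E)/4 and q_E = (94 - 2q_U)/4.
Substituting one into the other gives q_U = 80/3 and q_E = 61/6.
Total output Q = 221/6, so price P = 175 - 2·(221/6) = 304/3.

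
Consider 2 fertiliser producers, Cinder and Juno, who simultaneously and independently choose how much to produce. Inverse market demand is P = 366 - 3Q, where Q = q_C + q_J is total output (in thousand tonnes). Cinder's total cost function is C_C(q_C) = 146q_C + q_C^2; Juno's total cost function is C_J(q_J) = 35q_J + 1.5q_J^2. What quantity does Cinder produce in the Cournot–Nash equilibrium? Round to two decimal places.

Cinder's profit: π_C = (366 - 3Q)q_C - (146q_C + q_C²). Setting ∂π_C/∂q_C = 0: 220 - 8q_C - 3(q_J) = 0.
Juno's profit: π_J = (366 - 3Q)q_J - (35q_J + (3/2)q_J²). Setting ∂π_J/∂q_J = 0: 331 - 9q_J - 3(q_C) = 0.
Rearranging gives the reaction functions q_C = (220 - 3q_J)/8 and q_J = (331 - 3q_C)/9.
Solving the pair: q_C = 47/3, q_J = 284/9.

15.67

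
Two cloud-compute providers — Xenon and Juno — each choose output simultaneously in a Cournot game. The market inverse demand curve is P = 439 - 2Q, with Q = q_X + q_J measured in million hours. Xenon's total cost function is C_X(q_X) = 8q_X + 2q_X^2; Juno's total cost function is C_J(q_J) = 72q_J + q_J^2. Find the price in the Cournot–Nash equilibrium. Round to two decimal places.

260.55

Xenon's profit: π_X = (439 - 2Q)q_X - (8q_X + 2q_X²). Setting ∂π_X/∂q_X = 0: 431 - 8q_X - 2(q_J) = 0.
Juno's first-order condition: 367 - 6q_J - 2(q_X) = 0.
Best responses: q_X = (431 - 2q_J)/8, q_J = (367 - 2q_X)/6.
Solving the pair: q_X = 463/11, q_J = 1037/22.
Total output Q = 1963/22, so price P = 439 - 2·(1963/22) = 260.5455.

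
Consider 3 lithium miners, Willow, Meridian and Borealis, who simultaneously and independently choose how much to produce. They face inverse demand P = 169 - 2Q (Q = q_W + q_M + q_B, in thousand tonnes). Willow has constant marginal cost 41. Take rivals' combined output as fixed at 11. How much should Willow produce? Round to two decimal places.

With rivals' combined output fixed at 11, Willow's profit is π_W = (169 - 2·11 - 2q_W)q_W - (41q_W) = (147 - 2q_W)q_W - (41q_W).
∂π_W/∂q_W = 106 - 4q_W = 0, so q_W = 53/2.

26.50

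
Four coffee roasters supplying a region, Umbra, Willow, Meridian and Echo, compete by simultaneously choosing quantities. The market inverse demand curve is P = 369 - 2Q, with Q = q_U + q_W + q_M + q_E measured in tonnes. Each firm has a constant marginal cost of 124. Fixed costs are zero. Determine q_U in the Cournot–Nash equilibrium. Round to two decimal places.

24.50

Each firm earns π_i = (369 - 2Q)q_i - 124q_i.
First-order condition (treating rivals' output as given): 245 - 4q_i - 2·Σ_{j≠i} q_j = 0.
By symmetry each firm produces the same amount; substituting Σ_{j≠i} q_j = 3q_i yields q_i = 245/10 = 49/2.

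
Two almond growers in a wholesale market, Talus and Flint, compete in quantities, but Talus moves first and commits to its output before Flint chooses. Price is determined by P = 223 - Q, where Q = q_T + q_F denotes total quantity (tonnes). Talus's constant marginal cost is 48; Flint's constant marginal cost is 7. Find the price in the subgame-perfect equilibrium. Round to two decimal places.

81.50

Solve by backward induction. Given q_T, the follower Flint maximises π_F = (223 - q_T - q_F)q_F - 7q_F.
Follower FOC: 216 - q_T - 2q_F = 0, so q_F(q_T) = (216 - q_T)/2.
The leader anticipates this reaction. Substituting into P = 223 - Q gives P = 115 - (1/2)q_T, so π_T = (115 - (1/2)q_T)q_T - 48q_T.
Maximising: ∂π_T/∂q_T = 67 - q_T = 0, giving q_T = 67.
Then q_F = (216 - 67)/2 = 149/2.
Total output Q = 283/2, so price P = 223 - 283/2 = 163/2.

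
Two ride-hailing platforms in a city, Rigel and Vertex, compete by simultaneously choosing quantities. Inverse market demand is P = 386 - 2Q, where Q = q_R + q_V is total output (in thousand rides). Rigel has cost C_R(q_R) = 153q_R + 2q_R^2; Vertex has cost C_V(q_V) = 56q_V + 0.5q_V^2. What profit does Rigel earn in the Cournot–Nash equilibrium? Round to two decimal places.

787.11

Rigel's profit: π_R = (386 - 2Q)q_R - (153q_R + 2q_R²). Setting ∂π_R/∂q_R = 0: 233 - 8q_R - 2(q_V) = 0.
Vertex's profit: π_V = (386 - 2Q)q_V - (56q_V + (1/2)q_V²). Setting ∂π_V/∂q_V = 0: 330 - 5q_V - 2(q_R) = 0.
Best responses: q_R = (233 - 2q_V)/8, q_V = (330 - 2q_R)/5.
Solving the pair: q_R = 505/36, q_V = 1087/18.
Price P = 386 - 2·(893/12) = 1423/6.
Rigel's profit: (1423/6)·(505/36) - 153·(505/36) - 2(505/36)² = 787.1142.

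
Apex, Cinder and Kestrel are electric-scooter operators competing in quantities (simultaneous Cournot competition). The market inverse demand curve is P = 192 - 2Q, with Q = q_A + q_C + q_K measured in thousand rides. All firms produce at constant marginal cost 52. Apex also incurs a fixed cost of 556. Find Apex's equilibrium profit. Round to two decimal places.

56.50

A representative firm's profit is π_i = q_i(192 - 2Q) - 52q_i.
Setting ∂π_i/∂q_i = 0 with rivals' quantities fixed: 140 - 4q_i - 2·Σ_{j≠i} q_j = 0.
With identical firms every q_j equals q_i, so Σ_{j≠i} q_j = 2q_i and 140 = 8q_i, giving q_i = 35/2.
Price P = 192 - 2·(105/2) = 87.
Apex's profit: (87 - 52)·(35/2) - 556 = 113/2.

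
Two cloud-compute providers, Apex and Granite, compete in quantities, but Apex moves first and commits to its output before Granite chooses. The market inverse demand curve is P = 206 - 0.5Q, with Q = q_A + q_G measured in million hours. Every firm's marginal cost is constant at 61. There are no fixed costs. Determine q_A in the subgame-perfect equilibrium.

The follower Granite best-responds to any q_A: π_G = (206 - 0.5Q)q_G - 61q_G.
Setting the follower's marginal profit to zero, 145 - (1/2)q_A - q_G = 0, i.e. q_G = (145 - (1/2)q_A).
Apex substitutes q_G(q_A) into its own profit: π_A = q_A(206 - (1/2)q_A - (145 - (1/2)q_A)/2) - 61q_A = (267/2 - (1/4)q_A)q_A - 61q_A.
The leader's first-order condition 145/2 - (1/2)q_A = 0 yields q_A = 145.
Then q_G = (145 - (1/2)·145) = 145/2.

145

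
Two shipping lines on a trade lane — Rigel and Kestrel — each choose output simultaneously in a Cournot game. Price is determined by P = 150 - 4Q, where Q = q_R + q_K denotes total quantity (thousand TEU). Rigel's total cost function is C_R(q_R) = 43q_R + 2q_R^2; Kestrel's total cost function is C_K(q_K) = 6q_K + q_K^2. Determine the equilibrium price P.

81

Rigel's profit: π_R = (150 - 4Q)q_R - (43q_R + 2q_R²). Setting ∂π_R/∂q_R = 0: 107 - 12q_R - 4(q_K) = 0.
Kestrel's first-order condition: 144 - 10q_K - 4(q_R) = 0.
Rearranging gives the reaction functions q_R = (107 - 4q_K)/12 and q_K = (144 - 4q_R)/10.
Substituting one into the other gives q_R = 19/4 and q_K = 25/2.
Total output Q = 69/4, so price P = 150 - 4·(69/4) = 81.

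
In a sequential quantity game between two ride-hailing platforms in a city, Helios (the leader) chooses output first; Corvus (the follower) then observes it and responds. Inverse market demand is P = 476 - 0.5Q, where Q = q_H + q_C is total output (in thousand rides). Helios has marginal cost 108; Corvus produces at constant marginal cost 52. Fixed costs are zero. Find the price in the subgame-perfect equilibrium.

186

Solve by backward induction. Given q_H, the follower Corvus maximises π_C = (476 - (1/2)q_H - (1/2)q_C)q_C - 52q_C.
Follower FOC: 424 - (1/2)q_H - q_C = 0, so q_C(q_H) = (424 - (1/2)q_H).
The leader anticipates this reaction. Substituting into P = 476 - 0.5Q gives P = 264 - (1/4)q_H, so π_H = (264 - (1/4)q_H)q_H - 108q_H.
The leader's first-order condition 156 - (1/2)q_H = 0 yields q_H = 312.
Then q_C = (424 - (1/2)·312) = 268.
Total output Q = 580, so price P = 476 - (1/2)·580 = 186.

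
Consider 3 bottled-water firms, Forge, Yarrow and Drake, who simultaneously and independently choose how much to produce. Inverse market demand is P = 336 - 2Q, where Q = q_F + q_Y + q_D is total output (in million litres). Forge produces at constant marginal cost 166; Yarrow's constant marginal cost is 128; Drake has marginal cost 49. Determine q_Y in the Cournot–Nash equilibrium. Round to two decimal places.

Forge's profit: π_F = (336 - 2Q)q_F - (166q_F). Setting ∂π_F/∂q_F = 0: 170 - 4q_F - 2(q_Y + q_D) = 0.
Yarrow's profit: π_Y = (336 - 2Q)q_Y - (128q_Y). Setting ∂π_Y/∂q_Y = 0: 208 - 4q_Y - 2(q_F + q_D) = 0.
Drake's first-order condition: 287 - 4q_D - 2(q_F + q_Y) = 0.
Adding the 3 first-order conditions: 665 − 8Q = 0, so Q = 665/8.
Back-substituting: q_F = (170 − 665/4)/2 = 15/8, q_Y = (208 − 665/4)/2 = 167/8, q_D = (287 − 665/4)/2 = 483/8.

20.88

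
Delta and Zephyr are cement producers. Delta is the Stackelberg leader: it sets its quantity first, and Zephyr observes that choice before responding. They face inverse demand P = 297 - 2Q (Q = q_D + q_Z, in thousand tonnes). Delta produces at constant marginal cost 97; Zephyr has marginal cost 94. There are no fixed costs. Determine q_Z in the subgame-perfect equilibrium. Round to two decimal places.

26.13

Solve by backward induction. Given q_D, the follower Zephyr maximises π_Z = (297 - 2q_D - 2q_Z)q_Z - 94q_Z.
∂π_Z/∂q_Z = 203 - 2q_D - 4q_Z = 0 gives the reaction function q_Z = (203 - 2q_D)/4.
Delta substitutes q_Z(q_D) into its own profit: π_D = q_D(297 - 2q_D - (203 - 2q_D)/2) - 97q_D = (391/2 - q_D)q_D - 97q_D.
The leader's first-order condition 197/2 - 2q_D = 0 yields q_D = 197/4.
Then q_Z = (203 - 2·(197/4))/4 = 209/8.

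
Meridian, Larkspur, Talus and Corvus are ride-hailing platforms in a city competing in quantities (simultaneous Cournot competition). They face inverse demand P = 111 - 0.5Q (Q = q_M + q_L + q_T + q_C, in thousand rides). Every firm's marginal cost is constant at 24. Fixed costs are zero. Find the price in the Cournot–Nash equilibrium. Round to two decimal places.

41.40

A representative firm's profit is π_i = q_i(111 - 0.5Q) - 24q_i.
First-order condition (treating rivals' output as given): 87 - q_i - (1/2)·Σ_{j≠i} q_j = 0.
By symmetry each firm produces the same amount; substituting Σ_{j≠i} q_j = 3q_i yields q_i = 87/(5/2) = 174/5.
Total output Q = 696/5, so price P = 111 - (1/2)·(696/5) = 207/5.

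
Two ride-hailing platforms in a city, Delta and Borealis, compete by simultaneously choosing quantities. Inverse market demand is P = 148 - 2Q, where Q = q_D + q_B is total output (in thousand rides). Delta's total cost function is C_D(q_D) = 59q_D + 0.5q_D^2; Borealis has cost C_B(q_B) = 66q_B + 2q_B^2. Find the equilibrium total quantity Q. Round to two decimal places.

21.67

Delta's profit: π_D = (148 - 2Q)q_D - (59q_D + (1/2)q_D²). Setting ∂π_D/∂q_D = 0: 89 - 5q_D - 2(q_B) = 0.
Borealis's profit: π_B = (148 - 2Q)q_B - (66q_B + 2q_B²). Setting ∂π_B/∂q_B = 0: 82 - 8q_B - 2(q_D) = 0.
Rearranging gives the reaction functions q_D = (89 - 2q_B)/5 and q_B = (82 - 2q_D)/8.
Solving the pair: q_D = 137/9, q_B = 58/9.
Total output Q = 137/9 + 58/9 = 65/3.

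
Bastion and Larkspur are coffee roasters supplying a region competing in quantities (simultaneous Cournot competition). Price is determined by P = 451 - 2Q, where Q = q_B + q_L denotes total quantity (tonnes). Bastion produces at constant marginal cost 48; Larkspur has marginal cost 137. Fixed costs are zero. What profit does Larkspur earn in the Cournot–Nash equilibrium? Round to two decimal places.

Bastion's profit: π_B = (451 - 2Q)q_B - (48q_B). Setting ∂π_B/∂q_B = 0: 403 - 4q_B - 2(q_L) = 0.
Larkspur's profit: π_L = (451 - 2Q)q_L - (137q_L). Setting ∂π_L/∂q_L = 0: 314 - 4q_L - 2(q_B) = 0.
Best responses: q_B = (403 - 2q_L)/4, q_L = (314 - 2q_B)/4.
Substituting one into the other gives q_B = 82 and q_L = 75/2.
Price P = 451 - 2·(239/2) = 212.
Larkspur's profit: (212 - 137)·(75/2) = 2812.5000.

2812.50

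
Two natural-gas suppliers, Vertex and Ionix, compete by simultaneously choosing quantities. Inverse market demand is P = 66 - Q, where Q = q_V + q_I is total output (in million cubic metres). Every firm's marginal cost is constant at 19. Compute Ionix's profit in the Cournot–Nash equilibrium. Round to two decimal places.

A representative firm's profit is π_i = q_i(66 - Q) - 19q_i.
First-order condition (treating rivals' output as given): 47 - 2q_i - q_j = 0.
With identical firms every q_j equals q_i, so q_j = q_i and 47 = 3q_i, giving q_i = 47/3.
Price P = 66 - 94/3 = 104/3.
Ionix's profit: (104/3 - 19)·(47/3) = 245.4444.

245.44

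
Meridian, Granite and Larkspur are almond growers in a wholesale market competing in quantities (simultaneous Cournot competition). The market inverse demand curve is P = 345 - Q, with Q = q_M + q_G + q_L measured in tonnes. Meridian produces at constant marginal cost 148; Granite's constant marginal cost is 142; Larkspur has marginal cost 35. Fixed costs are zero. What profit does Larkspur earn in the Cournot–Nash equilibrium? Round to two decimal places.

17556.25

Meridian's profit: π_M = (345 - Q)q_M - (148q_M). Setting ∂π_M/∂q_M = 0: 197 - 2q_M - (q_G + q_L) = 0.
Granite's first-order condition: 203 - 2q_G - (q_M + q_L) = 0.
Larkspur's profit: π_L = (345 - Q)q_L - (35q_L). Setting ∂π_L/∂q_L = 0: 310 - 2q_L - (q_M + q_G) = 0.
Adding the 3 conditions: 710 − 2Q − 2Q = 0, i.e. Q = 355/2.
Back-substituting: q_M = (197 − 355/2) = 39/2, q_G = (203 − 355/2) = 51/2, q_L = (310 − 355/2) = 265/2.
Price P = 345 - 355/2 = 335/2.
Larkspur's profit: (335/2 - 35)·(265/2) = 17556.2500.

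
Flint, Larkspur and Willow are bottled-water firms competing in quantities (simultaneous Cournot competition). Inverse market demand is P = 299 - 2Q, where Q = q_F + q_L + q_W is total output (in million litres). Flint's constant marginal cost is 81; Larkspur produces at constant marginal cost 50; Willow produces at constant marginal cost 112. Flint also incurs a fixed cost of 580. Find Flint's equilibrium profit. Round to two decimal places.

905.13

Flint's profit: π_F = (299 - 2Q)q_F - (81q_F). Setting ∂π_F/∂q_F = 0: 218 - 4q_F - 2(q_L + q_W) = 0.
Larkspur's first-order condition: 249 - 4q_L - 2(q_F + q_W) = 0.
Willow's first-order condition: 187 - 4q_W - 2(q_F + q_L) = 0.
Adding the 3 conditions: 654 − 4Q − 4Q = 0, i.e. Q = 327/4.
Back-substituting: q_F = (218 − 327/2)/2 = 109/4, q_L = (249 − 327/2)/2 = 171/4, q_W = (187 − 327/2)/2 = 47/4.
Price P = 299 - 2·(327/4) = 271/2.
Flint's profit: (271/2 - 81)·(109/4) - 580 = 905.1250.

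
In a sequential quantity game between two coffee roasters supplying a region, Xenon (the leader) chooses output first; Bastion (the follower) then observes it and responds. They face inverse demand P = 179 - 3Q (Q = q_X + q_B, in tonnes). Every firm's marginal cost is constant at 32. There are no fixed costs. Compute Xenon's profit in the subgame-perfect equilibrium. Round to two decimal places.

Solve by backward induction. Given q_X, the follower Bastion maximises π_B = (179 - 3q_X - 3q_B)q_B - 32q_B.
∂π_B/∂q_B = 147 - 3q_X - 6q_B = 0 gives the reaction function q_B = (147 - 3q_X)/6.
Xenon substitutes q_B(q_X) into its own profit: π_X = q_X(179 - 3q_X - (147 - 3q_X)/2) - 32q_X = (211/2 - (3/2)q_X)q_X - 32q_X.
Maximising: ∂π_X/∂q_X = 147/2 - 3q_X = 0, giving q_X = 49/2.
Then q_B = (147 - 3·(49/2))/6 = 49/4.
Price P = 179 - 3·(147/4) = 275/4.
Xenon's profit: (275/4 - 32)·(49/2) = 900.3750.

900.38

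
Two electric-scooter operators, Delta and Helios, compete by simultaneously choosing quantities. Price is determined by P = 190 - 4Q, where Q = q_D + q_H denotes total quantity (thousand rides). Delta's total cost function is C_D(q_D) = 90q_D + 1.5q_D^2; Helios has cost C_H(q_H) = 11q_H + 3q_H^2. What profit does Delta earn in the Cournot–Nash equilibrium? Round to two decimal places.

Delta's profit: π_D = (190 - 4Q)q_D - (90q_D + (3/2)q_D²). Setting ∂π_D/∂q_D = 0: 100 - 11q_D - 4(q_H) = 0.
Helios's profit: π_H = (190 - 4Q)q_H - (11q_H + 3q_H²). Setting ∂π_H/∂q_H = 0: 179 - 14q_H - 4(q_D) = 0.
Best responses: q_D = (100 - 4q_H)/11, q_H = (179 - 4q_D)/14.
Solving the pair: q_D = 114/23, q_H = 523/46.
Price P = 190 - 4·(751/46) = 124.6957.
Delta's profit: 124.6957·(114/23) - 90·(114/23) - (3/2)(114/23)² = 135.1191.

135.12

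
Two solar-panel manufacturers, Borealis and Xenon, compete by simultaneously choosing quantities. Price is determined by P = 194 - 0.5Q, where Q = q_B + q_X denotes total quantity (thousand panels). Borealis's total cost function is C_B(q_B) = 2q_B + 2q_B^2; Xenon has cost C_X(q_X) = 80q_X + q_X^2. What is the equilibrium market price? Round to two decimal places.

Borealis's profit: π_B = (194 - 0.5Q)q_B - (2q_B + 2q_B²). Setting ∂π_B/∂q_B = 0: 192 - 5q_B - (1/2)(q_X) = 0.
Xenon's first-order condition: 114 - 3q_X - (1/2)(q_B) = 0.
Best responses: q_B = (192 - (1/2)q_X)/5, q_X = (114 - (1/2)q_B)/3.
Solving the pair: q_B = 35.1864, q_X = 1896/59.
Total output Q = 67.3220, so price P = 194 - (1/2)·67.3220 = 160.3390.

160.34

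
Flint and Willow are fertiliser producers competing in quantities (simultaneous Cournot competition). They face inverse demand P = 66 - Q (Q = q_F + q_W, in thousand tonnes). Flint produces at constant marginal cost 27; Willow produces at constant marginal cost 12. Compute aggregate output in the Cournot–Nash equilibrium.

31

Flint's profit: π_F = (66 - Q)q_F - (27q_F). Setting ∂π_F/∂q_F = 0: 39 - 2q_F - (q_W) = 0.
Willow's first-order condition: 54 - 2q_W - (q_F) = 0.
Rearranging gives the reaction functions q_F = (39 - q_W)/2 and q_W = (54 - q_F)/2.
Solving the pair: q_F = 8, q_W = 23.
Total output Q = 8 + 23 = 31.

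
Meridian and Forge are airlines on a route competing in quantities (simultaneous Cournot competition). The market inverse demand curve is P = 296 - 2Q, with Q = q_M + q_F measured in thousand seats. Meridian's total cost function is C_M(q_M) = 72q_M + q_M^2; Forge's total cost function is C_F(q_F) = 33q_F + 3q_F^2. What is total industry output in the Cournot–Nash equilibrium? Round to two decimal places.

Meridian's profit: π_M = (296 - 2Q)q_M - (72q_M + q_M²). Setting ∂π_M/∂q_M = 0: 224 - 6q_M - 2(q_F) = 0.
Forge's profit: π_F = (296 - 2Q)q_F - (33q_F + 3q_F²). Setting ∂π_F/∂q_F = 0: 263 - 10q_F - 2(q_M) = 0.
Rearranging gives the reaction functions q_M = (224 - 2q_F)/6 and q_F = (263 - 2q_M)/10.
Substituting one into the other gives q_M = 857/28 and q_F = 565/28.
Total output Q = 857/28 + 565/28 = 711/14.

50.79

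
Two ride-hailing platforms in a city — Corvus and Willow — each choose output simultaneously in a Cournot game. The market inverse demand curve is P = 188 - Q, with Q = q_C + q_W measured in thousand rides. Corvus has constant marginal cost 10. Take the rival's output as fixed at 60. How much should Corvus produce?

With the rival's output fixed at 60, Corvus's profit is π_C = (188 - 60 - q_C)q_C - (10q_C) = (128 - q_C)q_C - (10q_C).
∂π_C/∂q_C = 118 - 2q_C = 0, so q_C = 59.

59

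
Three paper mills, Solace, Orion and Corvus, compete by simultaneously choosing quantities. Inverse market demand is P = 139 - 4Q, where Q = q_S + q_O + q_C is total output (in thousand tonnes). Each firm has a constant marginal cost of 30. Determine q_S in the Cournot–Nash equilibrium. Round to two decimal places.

A representative firm's profit is π_i = q_i(139 - 4Q) - 30q_i.
Setting ∂π_i/∂q_i = 0 with rivals' quantities fixed: 109 - 8q_i - 4·Σ_{j≠i} q_j = 0.
With identical firms every q_j equals q_i, so Σ_{j≠i} q_j = 2q_i and 109 = 16q_i, giving q_i = 109/16.

6.81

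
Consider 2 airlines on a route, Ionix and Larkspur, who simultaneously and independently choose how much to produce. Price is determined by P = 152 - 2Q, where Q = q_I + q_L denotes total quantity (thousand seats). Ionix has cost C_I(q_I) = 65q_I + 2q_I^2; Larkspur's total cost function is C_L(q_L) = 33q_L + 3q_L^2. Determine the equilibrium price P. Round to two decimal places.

Ionix's profit: π_I = (152 - 2Q)q_I - (65q_I + 2q_I²). Setting ∂π_I/∂q_I = 0: 87 - 8q_I - 2(q_L) = 0.
Larkspur's first-order condition: 119 - 10q_L - 2(q_I) = 0.
Rearranging gives the reaction functions q_I = (87 - 2q_L)/8 and q_L = (119 - 2q_I)/10.
Solving the pair: q_I = 158/19, q_L = 389/38.
Total output Q = 705/38, so price P = 152 - 2·(705/38) = 114.8947.

114.89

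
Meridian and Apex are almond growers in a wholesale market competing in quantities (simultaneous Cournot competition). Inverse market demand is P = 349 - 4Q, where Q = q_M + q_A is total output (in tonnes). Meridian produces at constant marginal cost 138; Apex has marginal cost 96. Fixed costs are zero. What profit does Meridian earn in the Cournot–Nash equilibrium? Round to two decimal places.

793.36

Meridian's profit: π_M = (349 - 4Q)q_M - (138q_M). Setting ∂π_M/∂q_M = 0: 211 - 8q_M - 4(q_A) = 0.
Apex's first-order condition: 253 - 8q_A - 4(q_M) = 0.
Best responses: q_M = (211 - 4q_A)/8, q_A = (253 - 4q_M)/8.
Substituting one into the other gives q_M = 169/12 and q_A = 295/12.
Price P = 349 - 4·(116/3) = 583/3.
Meridian's profit: (583/3 - 138)·(169/12) = 793.3611.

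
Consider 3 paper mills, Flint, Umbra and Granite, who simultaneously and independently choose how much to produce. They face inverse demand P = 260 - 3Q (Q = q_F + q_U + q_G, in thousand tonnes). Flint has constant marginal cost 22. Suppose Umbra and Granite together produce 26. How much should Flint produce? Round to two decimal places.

With rivals' combined output fixed at 26, Flint's profit is π_F = (260 - 3·26 - 3q_F)q_F - (22q_F) = (182 - 3q_F)q_F - (22q_F).
∂π_F/∂q_F = 160 - 6q_F = 0, so q_F = 80/3.

26.67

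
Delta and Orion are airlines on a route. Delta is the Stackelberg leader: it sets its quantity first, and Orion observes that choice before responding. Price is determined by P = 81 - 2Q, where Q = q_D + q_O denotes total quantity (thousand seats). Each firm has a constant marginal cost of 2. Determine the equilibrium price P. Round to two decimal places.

The follower Orion best-responds to any q_D: π_O = (81 - 2Q)q_O - 2q_O.
Follower FOC: 79 - 2q_D - 4q_O = 0, so q_O(q_D) = (79 - 2q_D)/4.
The leader anticipates this reaction. Substituting into P = 81 - 2Q gives P = 83/2 - q_D, so π_D = (83/2 - q_D)q_D - 2q_D.
Maximising: ∂π_D/∂q_D = 79/2 - 2q_D = 0, giving q_D = 79/4.
Then q_O = (79 - 2·(79/4))/4 = 79/8.
Total output Q = 237/8, so price P = 81 - 2·(237/8) = 87/4.

21.75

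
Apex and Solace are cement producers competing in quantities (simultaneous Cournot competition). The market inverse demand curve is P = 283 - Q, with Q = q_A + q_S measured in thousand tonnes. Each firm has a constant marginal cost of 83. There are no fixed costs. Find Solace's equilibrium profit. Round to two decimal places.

4444.44

A representative firm's profit is π_i = q_i(283 - Q) - 83q_i.
Setting ∂π_i/∂q_i = 0 with rivals' quantities fixed: 200 - 2q_i - q_j = 0.
With identical firms every q_j equals q_i, so q_j = q_i and 200 = 3q_i, giving q_i = 200/3.
Price P = 283 - 400/3 = 449/3.
Solace's profit: (449/3 - 83)·(200/3) = 4444.4444.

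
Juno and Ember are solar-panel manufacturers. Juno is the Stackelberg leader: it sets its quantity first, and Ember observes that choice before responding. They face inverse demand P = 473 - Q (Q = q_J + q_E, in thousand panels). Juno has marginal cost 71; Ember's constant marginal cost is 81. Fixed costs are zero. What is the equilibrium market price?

174

The follower Ember best-responds to any q_J: π_E = (473 - Q)q_E - 81q_E.
Setting the follower's marginal profit to zero, 392 - q_J - 2q_E = 0, i.e. q_E = (392 - q_J)/2.
The leader anticipates this reaction. Substituting into P = 473 - Q gives P = 277 - (1/2)q_J, so π_J = (277 - (1/2)q_J)q_J - 71q_J.
Maximising: ∂π_J/∂q_J = 206 - q_J = 0, giving q_J = 206.
Then q_E = (392 - 206)/2 = 93.
Total output Q = 299, so price P = 473 - 299 = 174.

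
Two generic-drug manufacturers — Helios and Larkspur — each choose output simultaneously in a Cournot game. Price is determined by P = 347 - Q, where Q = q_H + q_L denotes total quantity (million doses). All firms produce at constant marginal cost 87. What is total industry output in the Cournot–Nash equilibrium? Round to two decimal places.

A representative firm's profit is π_i = q_i(347 - Q) - 87q_i.
First-order condition (treating rivals' output as given): 260 - 2q_i - q_j = 0.
With identical firms every q_j equals q_i, so q_j = q_i and 260 = 3q_i, giving q_i = 260/3.
Total output Q = 260/3 + 260/3 = 520/3.

173.33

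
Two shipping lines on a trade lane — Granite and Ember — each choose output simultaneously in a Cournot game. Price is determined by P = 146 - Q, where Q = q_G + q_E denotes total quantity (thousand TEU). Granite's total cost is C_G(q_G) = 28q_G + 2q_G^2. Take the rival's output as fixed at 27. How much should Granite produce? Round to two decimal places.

15.17

With the rival's output fixed at 27, Granite's profit is π_G = (146 - 27 - q_G)q_G - (28q_G + 2q_G²) = (119 - q_G)q_G - (28q_G + 2q_G²).
∂π_G/∂q_G = 91 - 6q_G = 0, so q_G = 91/6.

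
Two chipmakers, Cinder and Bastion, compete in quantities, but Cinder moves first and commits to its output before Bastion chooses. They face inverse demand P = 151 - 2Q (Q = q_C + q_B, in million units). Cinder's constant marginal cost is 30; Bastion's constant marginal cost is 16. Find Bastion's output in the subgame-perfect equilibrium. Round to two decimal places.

20.38

Solve by backward induction. Given q_C, the follower Bastion maximises π_B = (151 - 2q_C - 2q_B)q_B - 16q_B.
Follower FOC: 135 - 2q_C - 4q_B = 0, so q_B(q_C) = (135 - 2q_C)/4.
The leader anticipates this reaction. Substituting into P = 151 - 2Q gives P = 167/2 - q_C, so π_C = (167/2 - q_C)q_C - 30q_C.
Leader FOC: 107/2 - 2q_C = 0, so q_C = 107/4.
Then q_B = (135 - 2·(107/4))/4 = 163/8.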